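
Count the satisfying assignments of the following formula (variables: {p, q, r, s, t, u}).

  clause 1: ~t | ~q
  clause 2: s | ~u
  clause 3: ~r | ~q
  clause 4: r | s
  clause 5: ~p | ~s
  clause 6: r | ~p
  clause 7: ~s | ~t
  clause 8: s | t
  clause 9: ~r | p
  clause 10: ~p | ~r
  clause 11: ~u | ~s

There are 2^6 = 64 truth assignments over (p, q, r, s, t, u).
Split on r. With r = 1, the clauses containing r are satisfied and ~r drops from the rest; 0 of the 2^5 = 32 assignments to the other variables satisfy what remains.
With r = 0, by the same count on the reduced clause set, 2 assignments work.
(One model: p=F, q=F, r=F, s=T, t=F, u=F.)
Total: 0 + 2 = 2.

2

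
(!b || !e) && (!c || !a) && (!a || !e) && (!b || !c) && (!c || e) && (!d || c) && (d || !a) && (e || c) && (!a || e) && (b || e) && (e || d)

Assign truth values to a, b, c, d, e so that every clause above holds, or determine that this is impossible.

Case b = false:
Unit clause (e) forces e = true.
Unit clause (!a) forces a = false.
Case d = false:
Every clause is now satisfied; c is unconstrained.

a ↦ false,  b ↦ false,  c ↦ true,  d ↦ false,  e ↦ true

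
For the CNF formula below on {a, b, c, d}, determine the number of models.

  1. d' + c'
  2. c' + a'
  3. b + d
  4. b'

There are 2^4 = 16 truth assignments over (a, b, c, d).
Split on d. With d = 1, the clauses containing d are satisfied and d' drops from the rest; 2 of the 2^3 = 8 assignments to the other variables satisfy what remains.
With d = 0, by the same count on the reduced clause set, 0 assignments work.
(One model: a=F, b=F, c=F, d=T.)
Total: 2 + 0 = 2.

2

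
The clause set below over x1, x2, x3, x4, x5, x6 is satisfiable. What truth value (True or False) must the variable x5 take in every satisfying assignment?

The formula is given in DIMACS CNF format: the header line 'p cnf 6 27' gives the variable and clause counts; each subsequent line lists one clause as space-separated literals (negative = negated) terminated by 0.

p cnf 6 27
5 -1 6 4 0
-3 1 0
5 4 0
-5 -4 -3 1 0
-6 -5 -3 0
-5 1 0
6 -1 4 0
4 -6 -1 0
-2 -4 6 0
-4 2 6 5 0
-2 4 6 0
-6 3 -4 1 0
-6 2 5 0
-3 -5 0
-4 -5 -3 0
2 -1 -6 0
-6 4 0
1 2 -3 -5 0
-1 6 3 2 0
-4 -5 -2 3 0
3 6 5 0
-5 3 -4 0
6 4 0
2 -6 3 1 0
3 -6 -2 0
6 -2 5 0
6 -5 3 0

Suppose x5 = True.
(x1) alone gives x1 = True.
(¬x3) alone gives x3 = False.
(¬x4) alone gives x4 = False.
(x6) alone gives x6 = True.
But (¬x6) is also a unit clause — contradiction.
So every satisfying assignment has x5 = False.

False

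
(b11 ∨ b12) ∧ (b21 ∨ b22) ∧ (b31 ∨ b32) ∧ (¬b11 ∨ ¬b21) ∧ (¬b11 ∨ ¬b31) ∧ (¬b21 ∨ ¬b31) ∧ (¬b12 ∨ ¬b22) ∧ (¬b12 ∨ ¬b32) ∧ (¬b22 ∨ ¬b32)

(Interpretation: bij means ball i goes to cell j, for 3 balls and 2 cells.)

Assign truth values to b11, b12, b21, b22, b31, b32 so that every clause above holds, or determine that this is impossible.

Suppose b11 = True.
From the singleton clause (¬b21), b21 = False.
From the singleton clause (b22), b22 = True.
From the singleton clause (¬b31), b31 = False.
From the singleton clause (b32), b32 = True.
That conflicts with the unit clause (¬b32).
Backtrack on b11: now try b11 = False.
From the singleton clause (b12), b12 = True.
From the singleton clause (¬b22), b22 = False.
From the singleton clause (b21), b21 = True.
From the singleton clause (¬b31), b31 = False.
From the singleton clause (b32), b32 = True.
That conflicts with the unit clause (¬b32).
Neither b11 = True nor b11 = False works.

UNSATISFIABLE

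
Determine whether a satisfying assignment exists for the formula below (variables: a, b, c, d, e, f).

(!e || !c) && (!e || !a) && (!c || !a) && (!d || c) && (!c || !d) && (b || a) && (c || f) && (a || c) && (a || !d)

Yes, satisfiable

Try e = false.
Try c = true.
The clause (!a) is unit, so a = false.
The clause (!d) is unit, so d = false.
The clause (b) is unit, so b = true.
Every clause is now satisfied; f is unconstrained.
A satisfying assignment: a: false, b: true, c: true, d: false, e: false, f: false.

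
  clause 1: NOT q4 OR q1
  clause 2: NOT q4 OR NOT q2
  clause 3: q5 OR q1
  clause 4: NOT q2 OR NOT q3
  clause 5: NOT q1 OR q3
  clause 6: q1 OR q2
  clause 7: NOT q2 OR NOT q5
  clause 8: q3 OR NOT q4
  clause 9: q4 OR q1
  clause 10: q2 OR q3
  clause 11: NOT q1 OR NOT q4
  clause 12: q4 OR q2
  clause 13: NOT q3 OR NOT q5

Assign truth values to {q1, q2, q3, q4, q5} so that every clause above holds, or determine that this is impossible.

Branch on q4: set q4 = false.
From the singleton clause (q1), q1 = true.
From the singleton clause (q3), q3 = true.
From the singleton clause (NOT q2), q2 = false.
That conflicts with the unit clause (q2).
So q4 must be the other value — set q4 = true.
From the singleton clause (q1), q1 = true.
That conflicts with the unit clause (NOT q1).
Both values of q4 lead to a conflict.

UNSATISFIABLE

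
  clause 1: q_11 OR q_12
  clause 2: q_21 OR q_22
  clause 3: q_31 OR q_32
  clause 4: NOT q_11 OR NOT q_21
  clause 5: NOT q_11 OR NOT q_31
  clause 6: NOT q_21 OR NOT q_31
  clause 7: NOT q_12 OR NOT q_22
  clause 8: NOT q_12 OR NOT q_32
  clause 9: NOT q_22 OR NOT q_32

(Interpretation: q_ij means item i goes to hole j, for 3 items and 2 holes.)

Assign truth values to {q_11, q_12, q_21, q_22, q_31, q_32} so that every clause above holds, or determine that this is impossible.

Case q_11 = true:
The clause (NOT q_21) is unit, so q_21 = false.
The clause (q_22) is unit, so q_22 = true.
The clause (NOT q_31) is unit, so q_31 = false.
The clause (q_32) is unit, so q_32 = true.
But (NOT q_32) is also a unit clause — contradiction.
Undo q_11 and try q_11 = false.
The clause (q_12) is unit, so q_12 = true.
The clause (NOT q_22) is unit, so q_22 = false.
The clause (q_21) is unit, so q_21 = true.
The clause (NOT q_31) is unit, so q_31 = false.
The clause (q_32) is unit, so q_32 = true.
But (NOT q_32) is also a unit clause — contradiction.
Both values of q_11 lead to a conflict.

UNSATISFIABLE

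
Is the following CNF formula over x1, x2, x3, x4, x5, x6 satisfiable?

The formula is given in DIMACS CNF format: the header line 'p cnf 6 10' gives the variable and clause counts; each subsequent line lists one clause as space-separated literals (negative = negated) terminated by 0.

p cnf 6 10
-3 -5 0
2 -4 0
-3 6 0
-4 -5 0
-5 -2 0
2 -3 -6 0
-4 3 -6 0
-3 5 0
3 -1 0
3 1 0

Case x3 = False:
From the singleton clause (¬x1), x1 = False.
That conflicts with the unit clause (x1).
That branch fails; take x3 = True instead.
From the singleton clause (¬x5), x5 = False.
That conflicts with the unit clause (x5).
Neither x3 = True nor x3 = False works.
No assignment satisfies every clause.

Unsatisfiable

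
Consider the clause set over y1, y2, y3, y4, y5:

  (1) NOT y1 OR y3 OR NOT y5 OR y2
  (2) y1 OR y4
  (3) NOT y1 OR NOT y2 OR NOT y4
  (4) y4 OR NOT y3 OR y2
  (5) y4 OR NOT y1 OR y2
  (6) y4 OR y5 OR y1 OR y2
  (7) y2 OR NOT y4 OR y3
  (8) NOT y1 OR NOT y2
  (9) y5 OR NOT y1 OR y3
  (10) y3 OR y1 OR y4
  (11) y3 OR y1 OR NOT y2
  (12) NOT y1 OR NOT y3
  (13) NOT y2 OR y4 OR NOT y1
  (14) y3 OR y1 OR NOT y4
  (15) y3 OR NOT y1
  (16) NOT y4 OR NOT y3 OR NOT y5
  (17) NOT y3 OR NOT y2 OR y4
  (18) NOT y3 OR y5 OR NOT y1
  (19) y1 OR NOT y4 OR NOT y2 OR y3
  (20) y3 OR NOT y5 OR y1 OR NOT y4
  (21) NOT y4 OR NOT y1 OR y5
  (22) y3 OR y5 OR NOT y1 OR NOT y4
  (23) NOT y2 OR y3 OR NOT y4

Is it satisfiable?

Yes, satisfiable

Suppose y1 = false.
The clause (y4) is unit, so y4 = true.
The clause (y3) is unit, so y3 = true.
The clause (NOT y5) is unit, so y5 = false.
No clause remains; y2 is free.
A satisfying assignment: y1=false; y2=false; y3=true; y4=true; y5=false.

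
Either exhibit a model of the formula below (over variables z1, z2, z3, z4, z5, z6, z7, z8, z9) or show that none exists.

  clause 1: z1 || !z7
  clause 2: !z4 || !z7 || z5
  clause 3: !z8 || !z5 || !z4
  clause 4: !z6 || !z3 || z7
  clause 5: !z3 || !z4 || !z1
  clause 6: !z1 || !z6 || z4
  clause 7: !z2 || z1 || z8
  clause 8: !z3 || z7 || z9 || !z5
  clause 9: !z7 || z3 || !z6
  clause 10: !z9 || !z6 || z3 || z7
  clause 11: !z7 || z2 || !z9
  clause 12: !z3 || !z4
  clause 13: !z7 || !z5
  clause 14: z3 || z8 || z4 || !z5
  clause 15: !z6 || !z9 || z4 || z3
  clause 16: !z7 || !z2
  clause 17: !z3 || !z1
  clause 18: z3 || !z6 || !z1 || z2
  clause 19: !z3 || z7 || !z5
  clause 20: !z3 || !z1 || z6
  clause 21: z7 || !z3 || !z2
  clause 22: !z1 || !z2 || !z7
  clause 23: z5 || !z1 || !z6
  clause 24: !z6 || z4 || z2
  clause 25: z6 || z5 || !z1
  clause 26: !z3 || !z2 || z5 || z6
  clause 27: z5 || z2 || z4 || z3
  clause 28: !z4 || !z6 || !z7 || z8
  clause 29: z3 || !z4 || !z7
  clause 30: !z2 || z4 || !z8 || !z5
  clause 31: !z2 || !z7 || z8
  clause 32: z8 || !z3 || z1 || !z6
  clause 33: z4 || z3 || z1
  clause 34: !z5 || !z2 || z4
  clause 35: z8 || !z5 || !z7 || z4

Case z1 = false:
(!z7) alone gives z7 = false.
Case z6 = false:
Case z2 = false:
Case z3 = true:
(!z4) alone gives z4 = false.
(!z5) alone gives z5 = false.
No clause remains; z8, z9 are free.

z1: false,  z2: false,  z3: true,  z4: false,  z5: false,  z6: false,  z7: false,  z8: true,  z9: false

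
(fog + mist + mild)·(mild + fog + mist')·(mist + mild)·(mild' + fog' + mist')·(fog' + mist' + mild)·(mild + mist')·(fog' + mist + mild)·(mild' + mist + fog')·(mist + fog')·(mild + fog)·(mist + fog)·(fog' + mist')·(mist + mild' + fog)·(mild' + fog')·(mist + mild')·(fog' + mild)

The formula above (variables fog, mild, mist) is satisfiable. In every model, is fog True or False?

False

Suppose fog = 1.
The clause (mist) is unit, so mist = 1.
But (mist') is also a unit clause — contradiction.
So every satisfying assignment has fog = False.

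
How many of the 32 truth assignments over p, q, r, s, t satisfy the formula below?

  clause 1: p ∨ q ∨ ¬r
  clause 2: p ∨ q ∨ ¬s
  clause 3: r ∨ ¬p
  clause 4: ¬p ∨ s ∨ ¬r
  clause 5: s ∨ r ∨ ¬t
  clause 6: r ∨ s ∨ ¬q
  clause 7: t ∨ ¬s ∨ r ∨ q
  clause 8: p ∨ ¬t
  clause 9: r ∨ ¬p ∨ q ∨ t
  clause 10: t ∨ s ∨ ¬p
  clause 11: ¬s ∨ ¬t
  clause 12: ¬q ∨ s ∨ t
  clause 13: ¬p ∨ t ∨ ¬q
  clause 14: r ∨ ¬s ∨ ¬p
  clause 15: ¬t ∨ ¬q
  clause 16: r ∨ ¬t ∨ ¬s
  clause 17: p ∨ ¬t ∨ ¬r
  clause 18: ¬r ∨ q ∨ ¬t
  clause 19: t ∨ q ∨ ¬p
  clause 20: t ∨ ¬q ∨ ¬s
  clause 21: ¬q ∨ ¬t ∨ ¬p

There are 2^5 = 32 truth assignments over (p, q, r, s, t).
Split on s. With s = True, the clauses containing s are satisfied and ¬s drops from the rest; 0 of the 2^4 = 16 assignments to the other variables satisfy what remains.
With s = False, by the same count on the reduced clause set, 1 assignment works.
(One model: p=F, q=F, r=F, s=F, t=F.)
Total: 0 + 1 = 1.

1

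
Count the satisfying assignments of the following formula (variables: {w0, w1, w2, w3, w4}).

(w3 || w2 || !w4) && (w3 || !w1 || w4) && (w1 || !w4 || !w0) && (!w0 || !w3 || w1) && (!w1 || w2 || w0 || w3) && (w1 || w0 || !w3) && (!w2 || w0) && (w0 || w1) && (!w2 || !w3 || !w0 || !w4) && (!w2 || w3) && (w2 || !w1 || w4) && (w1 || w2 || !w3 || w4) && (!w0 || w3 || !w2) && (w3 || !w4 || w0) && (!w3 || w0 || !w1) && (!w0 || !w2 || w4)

2

There are 2^5 = 32 truth assignments over (w0, w1, w2, w3, w4).
Split on w3. With w3 = true, the clauses containing w3 are satisfied and !w3 drops from the rest; 1 of the 2^4 = 16 assignments to the other variables satisfy what remains.
With w3 = false, by the same count on the reduced clause set, 1 assignment works.
Total: 1 + 1 = 2.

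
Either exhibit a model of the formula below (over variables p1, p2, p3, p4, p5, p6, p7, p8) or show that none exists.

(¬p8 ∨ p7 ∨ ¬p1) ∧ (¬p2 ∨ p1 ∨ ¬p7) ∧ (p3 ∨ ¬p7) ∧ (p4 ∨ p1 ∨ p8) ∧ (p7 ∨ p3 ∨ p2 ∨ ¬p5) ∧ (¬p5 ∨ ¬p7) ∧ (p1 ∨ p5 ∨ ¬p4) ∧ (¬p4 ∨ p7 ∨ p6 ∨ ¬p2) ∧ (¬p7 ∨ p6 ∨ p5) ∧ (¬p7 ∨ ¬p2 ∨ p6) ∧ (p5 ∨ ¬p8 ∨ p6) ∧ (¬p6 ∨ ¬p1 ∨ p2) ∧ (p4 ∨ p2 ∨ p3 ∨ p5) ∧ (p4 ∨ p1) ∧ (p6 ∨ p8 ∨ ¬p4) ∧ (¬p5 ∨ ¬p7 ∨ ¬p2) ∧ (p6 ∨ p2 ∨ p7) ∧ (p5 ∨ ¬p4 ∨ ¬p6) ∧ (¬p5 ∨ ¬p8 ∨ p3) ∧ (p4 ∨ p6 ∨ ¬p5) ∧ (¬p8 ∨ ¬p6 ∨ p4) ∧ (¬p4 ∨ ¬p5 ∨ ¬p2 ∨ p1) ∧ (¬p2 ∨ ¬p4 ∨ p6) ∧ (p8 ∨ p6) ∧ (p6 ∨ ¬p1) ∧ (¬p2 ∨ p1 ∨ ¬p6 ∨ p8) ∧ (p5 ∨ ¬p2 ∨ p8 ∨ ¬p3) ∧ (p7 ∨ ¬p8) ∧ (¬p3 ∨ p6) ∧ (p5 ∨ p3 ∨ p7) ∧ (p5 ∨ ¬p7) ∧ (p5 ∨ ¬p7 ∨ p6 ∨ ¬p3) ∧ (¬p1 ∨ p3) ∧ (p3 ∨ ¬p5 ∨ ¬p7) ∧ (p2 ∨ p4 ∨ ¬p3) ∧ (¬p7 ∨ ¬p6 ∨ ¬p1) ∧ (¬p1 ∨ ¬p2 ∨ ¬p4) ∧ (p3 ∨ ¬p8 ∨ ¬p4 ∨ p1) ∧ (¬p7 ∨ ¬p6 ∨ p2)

Suppose p3 = True.
From the singleton clause (p6), p6 = True.
Suppose p5 = True.
From the singleton clause (¬p7), p7 = False.
From the singleton clause (¬p8), p8 = False.
Suppose p4 = False.
From the singleton clause (p1), p1 = True.
From the singleton clause (p2), p2 = True.
This assignment satisfies each clause.

p1=True, p2=True, p3=True, p4=False, p5=True, p6=True, p7=False, p8=False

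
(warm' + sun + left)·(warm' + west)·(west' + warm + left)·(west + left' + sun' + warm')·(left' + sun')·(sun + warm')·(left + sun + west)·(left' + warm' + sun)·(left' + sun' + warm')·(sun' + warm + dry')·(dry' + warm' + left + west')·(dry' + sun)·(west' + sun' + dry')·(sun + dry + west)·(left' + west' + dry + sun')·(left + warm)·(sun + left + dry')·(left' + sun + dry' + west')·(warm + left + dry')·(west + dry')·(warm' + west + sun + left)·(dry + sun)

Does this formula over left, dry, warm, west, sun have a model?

Branch on warm: set warm = 1.
(west) alone gives west = 1.
(sun) alone gives sun = 1.
(left') alone gives left = 0.
(dry') alone gives dry = 0.
Every clause now holds.
A satisfying assignment: left ↦ 0, dry ↦ 0, warm ↦ 1, west ↦ 1, sun ↦ 1.

Yes, satisfiable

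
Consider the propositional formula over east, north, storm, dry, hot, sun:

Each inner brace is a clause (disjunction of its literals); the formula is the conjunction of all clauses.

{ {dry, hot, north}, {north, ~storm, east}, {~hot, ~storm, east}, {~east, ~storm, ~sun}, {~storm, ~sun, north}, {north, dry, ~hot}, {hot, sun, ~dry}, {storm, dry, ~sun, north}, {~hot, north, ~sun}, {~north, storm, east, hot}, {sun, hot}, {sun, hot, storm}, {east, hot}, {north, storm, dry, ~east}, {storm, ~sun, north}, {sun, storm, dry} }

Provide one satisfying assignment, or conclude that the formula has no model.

east=1,  north=1,  storm=0,  dry=1,  hot=0,  sun=1

Suppose sun = 1.
Suppose east = 1.
Unit clause (~storm) forces storm = 0.
Unit clause (north) forces north = 1.
No clause remains; dry, hot are free.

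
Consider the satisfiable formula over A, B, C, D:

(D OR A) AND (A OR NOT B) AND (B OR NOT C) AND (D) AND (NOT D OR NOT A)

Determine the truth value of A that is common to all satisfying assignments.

False

Suppose A = true.
(D) alone gives D = true.
But (NOT D) is also a unit clause — contradiction.
So every satisfying assignment has A = False.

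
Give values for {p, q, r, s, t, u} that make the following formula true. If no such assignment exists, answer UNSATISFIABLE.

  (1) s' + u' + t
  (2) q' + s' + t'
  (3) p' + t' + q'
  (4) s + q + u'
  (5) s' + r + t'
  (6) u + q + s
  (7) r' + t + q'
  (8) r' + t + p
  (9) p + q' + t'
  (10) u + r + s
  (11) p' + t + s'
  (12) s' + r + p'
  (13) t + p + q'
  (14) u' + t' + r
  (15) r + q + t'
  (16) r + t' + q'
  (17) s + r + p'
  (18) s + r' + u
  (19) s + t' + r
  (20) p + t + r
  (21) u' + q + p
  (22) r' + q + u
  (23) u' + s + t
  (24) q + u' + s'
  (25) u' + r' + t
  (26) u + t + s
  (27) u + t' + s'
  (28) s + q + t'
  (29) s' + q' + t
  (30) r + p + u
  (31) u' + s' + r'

UNSATISFIABLE

Try s = 0.
Try q = 1.
Try p = 0.
(t') alone gives t = 0.
But (t) is also a unit clause — contradiction.
That branch fails; take p = 1 instead.
(t') alone gives t = 0.
(r') alone gives r = 0.
But (r) is also a unit clause — contradiction.
Neither p = 1 nor p = 0 works.
That branch fails; take q = 0 instead.
(u') alone gives u = 0.
But (u) is also a unit clause — contradiction.
Neither q = 1 nor q = 0 works.
That branch fails; take s = 1 instead.
Try u = 0.
(t') alone gives t = 0.
(p') alone gives p = 0.
(r') alone gives r = 0.
But (r) is also a unit clause — contradiction.
That branch fails; take u = 1 instead.
(t) alone gives t = 1.
(q') alone gives q = 0.
But (q) is also a unit clause — contradiction.
Neither u = 1 nor u = 0 works.
Neither s = 1 nor s = 0 works.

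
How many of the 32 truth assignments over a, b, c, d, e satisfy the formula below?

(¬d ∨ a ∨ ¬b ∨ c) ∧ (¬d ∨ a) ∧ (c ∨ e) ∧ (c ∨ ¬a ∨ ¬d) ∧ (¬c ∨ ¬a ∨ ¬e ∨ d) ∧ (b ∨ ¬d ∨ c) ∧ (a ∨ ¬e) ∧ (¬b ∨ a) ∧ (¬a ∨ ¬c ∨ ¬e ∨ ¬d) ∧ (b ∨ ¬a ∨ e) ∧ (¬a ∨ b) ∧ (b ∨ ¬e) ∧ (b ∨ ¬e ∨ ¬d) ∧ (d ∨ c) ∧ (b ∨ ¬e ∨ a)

3

There are 2^5 = 32 truth assignments over (a, b, c, d, e).
Split on b. With b = True, the clauses containing b are satisfied and ¬b drops from the rest; 2 of the 2^4 = 16 assignments to the other variables satisfy what remains.
With b = False, by the same count on the reduced clause set, 1 assignment works.
(One model: a=F, b=F, c=T, d=F, e=F.)
Total: 2 + 1 = 3.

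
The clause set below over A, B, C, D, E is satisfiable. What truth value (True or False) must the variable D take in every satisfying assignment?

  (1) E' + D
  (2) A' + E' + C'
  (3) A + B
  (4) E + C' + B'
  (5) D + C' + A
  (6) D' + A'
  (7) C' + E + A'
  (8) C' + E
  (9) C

Suppose D = 0.
From the singleton clause (E'), E = 0.
From the singleton clause (C'), C = 0.
That conflicts with the unit clause (C).
So every satisfying assignment has D = True.

True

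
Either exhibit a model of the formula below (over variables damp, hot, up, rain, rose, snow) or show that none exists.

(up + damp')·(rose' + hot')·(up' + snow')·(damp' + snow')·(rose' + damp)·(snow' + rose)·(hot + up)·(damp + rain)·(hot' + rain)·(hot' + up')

damp ↦ 1, hot ↦ 0, up ↦ 1, rain ↦ 1, rose ↦ 0, snow ↦ 0

Branch on up: set up = 1.
The clause (snow') is unit, so snow = 0.
The clause (hot') is unit, so hot = 0.
Branch on rose: set rose = 0.
Branch on damp: set damp = 1.
All clauses hold; rain can take either value.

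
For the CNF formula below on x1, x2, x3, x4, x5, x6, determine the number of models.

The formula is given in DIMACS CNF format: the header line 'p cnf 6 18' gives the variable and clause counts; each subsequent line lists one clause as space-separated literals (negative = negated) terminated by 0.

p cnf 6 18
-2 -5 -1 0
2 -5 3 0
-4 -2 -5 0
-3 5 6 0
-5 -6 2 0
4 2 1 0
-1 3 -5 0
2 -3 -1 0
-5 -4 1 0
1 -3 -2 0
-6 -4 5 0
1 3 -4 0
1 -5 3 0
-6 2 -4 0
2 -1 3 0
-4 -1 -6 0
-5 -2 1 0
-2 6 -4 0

5

There are 2^6 = 64 truth assignments over (x1, x2, x3, x4, x5, x6).
Split on x3. With x3 = True, the clauses containing x3 are satisfied and ¬x3 drops from the rest; 1 of the 2^5 = 32 assignments to the other variables satisfy what remains.
With x3 = False, by the same count on the reduced clause set, 4 assignments work.
Total: 1 + 4 = 5.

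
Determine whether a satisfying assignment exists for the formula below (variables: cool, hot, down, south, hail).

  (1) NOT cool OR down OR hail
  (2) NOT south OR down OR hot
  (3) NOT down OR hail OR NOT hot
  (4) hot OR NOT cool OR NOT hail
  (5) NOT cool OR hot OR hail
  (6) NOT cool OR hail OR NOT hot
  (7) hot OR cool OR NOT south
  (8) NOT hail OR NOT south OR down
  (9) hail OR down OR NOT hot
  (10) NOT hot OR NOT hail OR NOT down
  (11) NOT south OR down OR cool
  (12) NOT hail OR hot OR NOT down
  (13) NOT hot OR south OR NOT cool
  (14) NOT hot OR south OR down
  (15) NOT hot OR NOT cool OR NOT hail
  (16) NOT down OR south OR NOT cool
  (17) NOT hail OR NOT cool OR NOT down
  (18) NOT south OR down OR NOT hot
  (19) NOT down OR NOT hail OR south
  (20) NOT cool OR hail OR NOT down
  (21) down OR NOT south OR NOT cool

Yes

Suppose cool = false.
Suppose hot = false.
(NOT south) alone gives south = false.
Suppose hail = false.
No clause remains; down is free.
A satisfying assignment: cool=false; hot=false; down=true; south=false; hail=false.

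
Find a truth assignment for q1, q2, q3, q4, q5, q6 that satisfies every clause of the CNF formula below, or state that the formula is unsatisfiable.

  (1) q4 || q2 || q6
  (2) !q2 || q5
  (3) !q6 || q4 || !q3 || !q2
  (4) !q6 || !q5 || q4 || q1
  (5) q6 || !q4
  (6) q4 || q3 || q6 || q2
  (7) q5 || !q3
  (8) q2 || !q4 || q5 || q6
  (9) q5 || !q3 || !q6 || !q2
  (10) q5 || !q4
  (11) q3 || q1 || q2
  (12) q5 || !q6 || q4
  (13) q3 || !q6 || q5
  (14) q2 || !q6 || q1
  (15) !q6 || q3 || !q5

q1=true,  q2=false,  q3=true,  q4=false,  q5=true,  q6=true

Case q2 = false:
Case q4 = false:
Unit clause (q6) forces q6 = true.
Unit clause (q5) forces q5 = true.
Unit clause (q1) forces q1 = true.
Unit clause (q3) forces q3 = true.
Every clause now holds.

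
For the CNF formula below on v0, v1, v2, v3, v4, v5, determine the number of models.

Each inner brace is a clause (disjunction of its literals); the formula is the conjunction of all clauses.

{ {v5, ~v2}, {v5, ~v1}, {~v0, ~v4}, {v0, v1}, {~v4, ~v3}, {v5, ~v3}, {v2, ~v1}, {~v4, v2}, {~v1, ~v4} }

There are 2^6 = 64 truth assignments over (v0, v1, v2, v3, v4, v5).
Split on v2. With v2 = 1, the clauses containing v2 are satisfied and ~v2 drops from the rest; 6 of the 2^5 = 32 assignments to the other variables satisfy what remains.
With v2 = 0, by the same count on the reduced clause set, 3 assignments work.
(One model: v0=F, v1=T, v2=T, v3=F, v4=F, v5=T.)
Total: 6 + 3 = 9.

9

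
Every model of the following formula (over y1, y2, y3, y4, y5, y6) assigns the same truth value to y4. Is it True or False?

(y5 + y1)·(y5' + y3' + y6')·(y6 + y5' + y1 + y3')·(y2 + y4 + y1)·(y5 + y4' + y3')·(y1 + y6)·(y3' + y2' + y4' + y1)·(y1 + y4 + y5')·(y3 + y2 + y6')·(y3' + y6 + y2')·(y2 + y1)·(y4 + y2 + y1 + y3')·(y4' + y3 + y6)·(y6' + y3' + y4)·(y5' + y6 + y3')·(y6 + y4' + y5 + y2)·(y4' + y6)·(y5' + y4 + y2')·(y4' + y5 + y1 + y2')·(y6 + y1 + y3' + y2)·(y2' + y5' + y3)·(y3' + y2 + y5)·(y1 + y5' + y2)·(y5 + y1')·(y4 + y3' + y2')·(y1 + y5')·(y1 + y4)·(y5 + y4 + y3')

Suppose y4 = 1.
Unit clause (y6) forces y6 = 1.
Branch on y5: set y5 = 1.
Unit clause (y3') forces y3 = 0.
Unit clause (y2) forces y2 = 1.
Now (y2') is unsatisfied and unit — conflict.
Backtrack on y5: now try y5 = 0.
Unit clause (y1) forces y1 = 1.
Now (y1') is unsatisfied and unit — conflict.
Either choice for y5 ends in contradiction.
So every satisfying assignment has y4 = False.

False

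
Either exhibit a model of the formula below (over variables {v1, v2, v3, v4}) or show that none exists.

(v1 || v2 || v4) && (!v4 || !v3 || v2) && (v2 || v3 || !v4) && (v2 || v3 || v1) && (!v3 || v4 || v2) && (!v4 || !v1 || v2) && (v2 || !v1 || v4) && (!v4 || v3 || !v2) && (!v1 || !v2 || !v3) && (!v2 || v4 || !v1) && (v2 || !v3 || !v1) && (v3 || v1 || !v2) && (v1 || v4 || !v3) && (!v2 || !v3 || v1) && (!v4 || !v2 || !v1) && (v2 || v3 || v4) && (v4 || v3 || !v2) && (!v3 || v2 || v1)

UNSATISFIABLE

Branch on v1: set v1 = true.
Branch on v4: set v4 = false.
Unit clause (v2) forces v2 = true.
But (!v2) is also a unit clause — contradiction.
So v4 must be the other value — set v4 = true.
Unit clause (v2) forces v2 = true.
But (!v2) is also a unit clause — contradiction.
Neither v4 = true nor v4 = false works.
So v1 must be the other value — set v1 = false.
Branch on v2: set v2 = true.
Unit clause (v3) forces v3 = true.
But (!v3) is also a unit clause — contradiction.
So v2 must be the other value — set v2 = false.
Unit clause (v4) forces v4 = true.
Unit clause (!v3) forces v3 = false.
But (v3) is also a unit clause — contradiction.
Neither v2 = true nor v2 = false works.
Neither v1 = true nor v1 = false works.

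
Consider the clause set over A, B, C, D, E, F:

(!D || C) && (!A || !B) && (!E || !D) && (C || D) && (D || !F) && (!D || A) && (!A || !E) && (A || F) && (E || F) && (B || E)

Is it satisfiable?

Unsatisfiable

Try D = false.
(C) alone gives C = true.
(!F) alone gives F = false.
(A) alone gives A = true.
(!B) alone gives B = false.
(!E) alone gives E = false.
That conflicts with the unit clause (E).
Undo D and try D = true.
(C) alone gives C = true.
(!E) alone gives E = false.
(A) alone gives A = true.
(!B) alone gives B = false.
That conflicts with the unit clause (B).
Either choice for D ends in contradiction.
No assignment satisfies every clause.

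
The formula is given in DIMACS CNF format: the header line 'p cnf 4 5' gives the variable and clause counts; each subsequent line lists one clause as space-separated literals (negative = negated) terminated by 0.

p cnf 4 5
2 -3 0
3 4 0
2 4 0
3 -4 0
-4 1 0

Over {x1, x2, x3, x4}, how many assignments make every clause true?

There are 2^4 = 16 truth assignments over (x1, x2, x3, x4).
Check each against the 5 clauses (columns in the order x1, x2, x3, x4):
  F F F F  ✗ fails (x3 ∨ x4)
  F F F T  ✗ fails (x3 ∨ ¬x4)
  F F T F  ✗ fails (x2 ∨ ¬x3)
  F F T T  ✗ fails (x2 ∨ ¬x3)
  F T F F  ✗ fails (x3 ∨ x4)
  F T F T  ✗ fails (x3 ∨ ¬x4)
  F T T F  ✓ satisfies all
  F T T T  ✗ fails (¬x4 ∨ x1)
  T F F F  ✗ fails (x3 ∨ x4)
  T F F T  ✗ fails (x3 ∨ ¬x4)
  T F T F  ✗ fails (x2 ∨ ¬x3)
  T F T T  ✗ fails (x2 ∨ ¬x3)
  T T F F  ✗ fails (x3 ∨ x4)
  T T F T  ✗ fails (x3 ∨ ¬x4)
  T T T F  ✓ satisfies all
  T T T T  ✓ satisfies all
3 of the 16 rows are models.

3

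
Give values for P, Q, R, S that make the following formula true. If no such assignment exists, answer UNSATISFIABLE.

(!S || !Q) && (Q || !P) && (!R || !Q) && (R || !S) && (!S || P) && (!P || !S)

Case S = false:
Case Q = true:
From the singleton clause (!R), R = false.
All clauses hold; P can take either value.

P=false; Q=true; R=false; S=false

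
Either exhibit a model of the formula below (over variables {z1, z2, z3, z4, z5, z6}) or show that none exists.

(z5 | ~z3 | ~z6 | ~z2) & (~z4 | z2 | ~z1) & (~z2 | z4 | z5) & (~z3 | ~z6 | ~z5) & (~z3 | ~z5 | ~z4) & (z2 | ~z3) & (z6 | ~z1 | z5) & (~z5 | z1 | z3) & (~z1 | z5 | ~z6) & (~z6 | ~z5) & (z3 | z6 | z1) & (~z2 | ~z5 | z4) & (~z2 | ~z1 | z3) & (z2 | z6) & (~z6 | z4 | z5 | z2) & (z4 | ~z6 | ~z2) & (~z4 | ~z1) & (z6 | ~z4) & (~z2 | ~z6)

Suppose z2 = 0.
Unit clause (~z3) forces z3 = 0.
Unit clause (z6) forces z6 = 1.
Unit clause (~z5) forces z5 = 0.
Unit clause (~z1) forces z1 = 0.
Unit clause (z4) forces z4 = 1.
Every clause now holds.

z1 ↦ 0; z2 ↦ 0; z3 ↦ 0; z4 ↦ 1; z5 ↦ 0; z6 ↦ 1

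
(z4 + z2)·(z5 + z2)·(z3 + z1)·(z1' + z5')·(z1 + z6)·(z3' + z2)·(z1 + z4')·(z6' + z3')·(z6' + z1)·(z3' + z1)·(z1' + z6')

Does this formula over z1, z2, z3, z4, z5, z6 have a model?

Branch on z4: set z4 = 0.
The clause (z2) is unit, so z2 = 1.
Branch on z3: set z3 = 0.
The clause (z1) is unit, so z1 = 1.
The clause (z5') is unit, so z5 = 0.
The clause (z6') is unit, so z6 = 0.
This assignment satisfies each clause.
A satisfying assignment: z1 ↦ 1; z2 ↦ 1; z3 ↦ 0; z4 ↦ 0; z5 ↦ 0; z6 ↦ 0.

Yes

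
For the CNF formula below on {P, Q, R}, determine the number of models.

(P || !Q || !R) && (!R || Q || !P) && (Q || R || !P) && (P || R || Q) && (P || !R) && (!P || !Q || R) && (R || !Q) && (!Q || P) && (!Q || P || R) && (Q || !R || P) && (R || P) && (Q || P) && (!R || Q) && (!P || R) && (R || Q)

1

There are 2^3 = 8 truth assignments over (P, Q, R).
Split on P. With P = true, the clauses containing P are satisfied and !P drops from the rest; 1 of the 2^2 = 4 assignments to the other variables satisfy what remains.
With P = false, by the same count on the reduced clause set, 0 assignments work.
(One model: P=T, Q=T, R=T.)
Total: 1 + 0 = 1.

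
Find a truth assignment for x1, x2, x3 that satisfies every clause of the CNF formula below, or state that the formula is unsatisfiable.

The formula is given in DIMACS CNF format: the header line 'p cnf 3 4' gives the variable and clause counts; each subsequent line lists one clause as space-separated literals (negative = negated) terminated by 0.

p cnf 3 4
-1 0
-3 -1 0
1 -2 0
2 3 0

x1: False; x2: False; x3: True

(¬x1) alone gives x1 = False.
(¬x2) alone gives x2 = False.
(x3) alone gives x3 = True.
Every clause now holds.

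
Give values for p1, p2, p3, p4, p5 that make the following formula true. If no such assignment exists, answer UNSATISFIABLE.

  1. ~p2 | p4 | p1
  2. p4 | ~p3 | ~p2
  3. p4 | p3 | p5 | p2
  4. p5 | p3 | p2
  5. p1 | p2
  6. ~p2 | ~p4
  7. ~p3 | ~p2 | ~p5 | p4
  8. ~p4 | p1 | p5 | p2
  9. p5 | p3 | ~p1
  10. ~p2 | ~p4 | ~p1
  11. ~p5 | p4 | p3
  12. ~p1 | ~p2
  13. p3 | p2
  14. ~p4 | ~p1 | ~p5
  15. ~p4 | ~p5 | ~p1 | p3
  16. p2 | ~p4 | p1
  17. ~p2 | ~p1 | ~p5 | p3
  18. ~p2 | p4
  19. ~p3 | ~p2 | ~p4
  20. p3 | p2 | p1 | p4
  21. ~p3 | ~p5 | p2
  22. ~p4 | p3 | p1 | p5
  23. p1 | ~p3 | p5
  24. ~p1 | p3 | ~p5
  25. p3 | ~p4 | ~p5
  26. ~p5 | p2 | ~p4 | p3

p1=1,  p2=0,  p3=1,  p4=0,  p5=0

Try p1 = 1.
Unit clause (~p2) forces p2 = 0.
Unit clause (p3) forces p3 = 1.
Unit clause (~p5) forces p5 = 0.
Every clause is now satisfied; p4 is unconstrained.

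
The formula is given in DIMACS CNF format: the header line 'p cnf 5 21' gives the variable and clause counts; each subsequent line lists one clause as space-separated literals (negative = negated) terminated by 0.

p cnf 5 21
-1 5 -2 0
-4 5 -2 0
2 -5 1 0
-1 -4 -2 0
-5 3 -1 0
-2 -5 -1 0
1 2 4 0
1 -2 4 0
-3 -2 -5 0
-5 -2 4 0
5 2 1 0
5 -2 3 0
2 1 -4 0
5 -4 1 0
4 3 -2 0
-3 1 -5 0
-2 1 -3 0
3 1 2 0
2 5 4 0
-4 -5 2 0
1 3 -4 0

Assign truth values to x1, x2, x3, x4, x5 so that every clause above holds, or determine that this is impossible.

x1=True,  x2=False,  x3=True,  x4=True,  x5=False

Suppose x1 = True.
Suppose x5 = False.
Unit clause (¬x2) forces x2 = False.
Unit clause (x4) forces x4 = True.
Every clause is now satisfied; x3 is unconstrained.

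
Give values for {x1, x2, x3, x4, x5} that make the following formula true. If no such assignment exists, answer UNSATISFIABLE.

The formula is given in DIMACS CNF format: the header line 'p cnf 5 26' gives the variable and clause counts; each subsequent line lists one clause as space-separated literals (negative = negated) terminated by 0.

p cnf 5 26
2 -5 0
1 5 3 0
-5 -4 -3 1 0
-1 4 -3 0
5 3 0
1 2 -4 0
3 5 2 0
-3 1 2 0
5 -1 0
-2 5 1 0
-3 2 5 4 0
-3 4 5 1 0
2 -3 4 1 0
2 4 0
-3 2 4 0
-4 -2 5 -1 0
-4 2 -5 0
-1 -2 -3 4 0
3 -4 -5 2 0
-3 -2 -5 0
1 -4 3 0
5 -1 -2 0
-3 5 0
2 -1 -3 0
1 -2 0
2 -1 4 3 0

Try x2 = True.
Unit clause (x1) forces x1 = True.
Unit clause (x5) forces x5 = True.
Unit clause (¬x3) forces x3 = False.
Every clause is now satisfied; x4 is unconstrained.

x1=True, x2=True, x3=False, x4=True, x5=True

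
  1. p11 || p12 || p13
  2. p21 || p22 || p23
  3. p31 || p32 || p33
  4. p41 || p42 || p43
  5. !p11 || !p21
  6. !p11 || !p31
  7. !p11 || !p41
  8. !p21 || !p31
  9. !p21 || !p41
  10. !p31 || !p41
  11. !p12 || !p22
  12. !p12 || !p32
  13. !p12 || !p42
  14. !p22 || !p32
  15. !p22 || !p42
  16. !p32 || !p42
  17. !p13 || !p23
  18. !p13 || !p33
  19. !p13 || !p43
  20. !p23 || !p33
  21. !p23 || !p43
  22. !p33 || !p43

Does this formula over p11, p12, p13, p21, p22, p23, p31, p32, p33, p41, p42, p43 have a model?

Unsatisfiable

Try p11 = false.
Try p12 = true.
(!p22) alone gives p22 = false.
(!p32) alone gives p32 = false.
(!p42) alone gives p42 = false.
Try p21 = true.
(!p31) alone gives p31 = false.
(p33) alone gives p33 = true.
(!p41) alone gives p41 = false.
(p43) alone gives p43 = true.
Now (!p43) is unsatisfied and unit — conflict.
Undo p21 and try p21 = false.
(p23) alone gives p23 = true.
(!p13) alone gives p13 = false.
(!p33) alone gives p33 = false.
(p31) alone gives p31 = true.
(!p41) alone gives p41 = false.
(p43) alone gives p43 = true.
Now (!p43) is unsatisfied and unit — conflict.
Neither p21 = true nor p21 = false works.
Undo p12 and try p12 = false.
(p13) alone gives p13 = true.
(!p23) alone gives p23 = false.
(!p33) alone gives p33 = false.
(!p43) alone gives p43 = false.
Try p21 = true.
(!p31) alone gives p31 = false.
(p32) alone gives p32 = true.
(!p41) alone gives p41 = false.
(p42) alone gives p42 = true.
Now (!p42) is unsatisfied and unit — conflict.
Undo p21 and try p21 = false.
(p22) alone gives p22 = true.
(!p32) alone gives p32 = false.
(p31) alone gives p31 = true.
(!p41) alone gives p41 = false.
(p42) alone gives p42 = true.
Now (!p42) is unsatisfied and unit — conflict.
Neither p21 = true nor p21 = false works.
Neither p12 = true nor p12 = false works.
Undo p11 and try p11 = true.
(!p21) alone gives p21 = false.
(!p31) alone gives p31 = false.
(!p41) alone gives p41 = false.
Try p22 = true.
(!p12) alone gives p12 = false.
(!p32) alone gives p32 = false.
(p33) alone gives p33 = true.
(!p42) alone gives p42 = false.
(p43) alone gives p43 = true.
Now (!p43) is unsatisfied and unit — conflict.
Undo p22 and try p22 = false.
(p23) alone gives p23 = true.
(!p13) alone gives p13 = false.
(!p33) alone gives p33 = false.
(p32) alone gives p32 = true.
(!p12) alone gives p12 = false.
(!p42) alone gives p42 = false.
(p43) alone gives p43 = true.
Now (!p43) is unsatisfied and unit — conflict.
Neither p22 = true nor p22 = false works.
Neither p11 = true nor p11 = false works.
No assignment satisfies every clause.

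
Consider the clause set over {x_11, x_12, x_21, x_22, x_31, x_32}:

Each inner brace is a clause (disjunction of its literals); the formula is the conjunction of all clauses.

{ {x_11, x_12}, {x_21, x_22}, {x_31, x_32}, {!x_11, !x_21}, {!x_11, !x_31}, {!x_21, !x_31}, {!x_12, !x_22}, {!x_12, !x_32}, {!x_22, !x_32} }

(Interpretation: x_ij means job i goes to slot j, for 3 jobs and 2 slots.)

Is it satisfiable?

Suppose x_11 = true.
Unit clause (!x_21) forces x_21 = false.
Unit clause (x_22) forces x_22 = true.
Unit clause (!x_31) forces x_31 = false.
Unit clause (x_32) forces x_32 = true.
But (!x_32) is also a unit clause — contradiction.
That branch fails; take x_11 = false instead.
Unit clause (x_12) forces x_12 = true.
Unit clause (!x_22) forces x_22 = false.
Unit clause (x_21) forces x_21 = true.
Unit clause (!x_31) forces x_31 = false.
Unit clause (x_32) forces x_32 = true.
But (!x_32) is also a unit clause — contradiction.
Neither x_11 = true nor x_11 = false works.
No assignment satisfies every clause.

Unsatisfiable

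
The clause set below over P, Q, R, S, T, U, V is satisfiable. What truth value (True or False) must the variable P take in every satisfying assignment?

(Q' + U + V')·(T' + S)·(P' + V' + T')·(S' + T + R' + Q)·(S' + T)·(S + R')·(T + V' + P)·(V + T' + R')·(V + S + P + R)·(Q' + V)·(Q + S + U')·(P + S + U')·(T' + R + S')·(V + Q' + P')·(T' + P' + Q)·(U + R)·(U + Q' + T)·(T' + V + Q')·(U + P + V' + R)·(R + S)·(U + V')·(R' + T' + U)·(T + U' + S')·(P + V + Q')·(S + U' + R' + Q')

Suppose P = 1.
Case T = 0:
The clause (S') is unit, so S = 0.
The clause (R') is unit, so R = 0.
That conflicts with the unit clause (R).
Undo T and try T = 1.
The clause (S) is unit, so S = 1.
The clause (V') is unit, so V = 0.
The clause (R') is unit, so R = 0.
That conflicts with the unit clause (R).
Both values of T lead to a conflict.
So every satisfying assignment has P = False.

False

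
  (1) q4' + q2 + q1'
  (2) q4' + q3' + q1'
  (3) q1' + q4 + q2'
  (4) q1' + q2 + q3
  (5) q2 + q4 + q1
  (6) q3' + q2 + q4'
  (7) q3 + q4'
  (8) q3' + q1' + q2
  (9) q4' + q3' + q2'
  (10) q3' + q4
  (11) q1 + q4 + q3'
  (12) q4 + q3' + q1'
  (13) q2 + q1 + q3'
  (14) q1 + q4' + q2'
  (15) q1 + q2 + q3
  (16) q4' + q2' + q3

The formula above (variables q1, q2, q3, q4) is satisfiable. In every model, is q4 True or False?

Suppose q4 = 1.
(q3) alone gives q3 = 1.
(q1') alone gives q1 = 0.
(q2) alone gives q2 = 1.
Now (q2') is unsatisfied and unit — conflict.
So every satisfying assignment has q4 = False.

False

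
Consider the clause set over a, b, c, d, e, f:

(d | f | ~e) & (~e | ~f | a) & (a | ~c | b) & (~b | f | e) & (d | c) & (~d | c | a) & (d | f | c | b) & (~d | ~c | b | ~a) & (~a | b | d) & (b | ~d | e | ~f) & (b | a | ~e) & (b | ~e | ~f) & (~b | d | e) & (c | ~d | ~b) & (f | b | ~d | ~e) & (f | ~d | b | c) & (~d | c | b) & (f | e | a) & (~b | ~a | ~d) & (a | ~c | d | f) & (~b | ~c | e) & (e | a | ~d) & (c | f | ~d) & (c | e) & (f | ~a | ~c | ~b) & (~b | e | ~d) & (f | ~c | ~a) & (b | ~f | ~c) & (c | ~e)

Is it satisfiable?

Try d = 0.
Unit clause (c) forces c = 1.
Try f = 1.
Unit clause (b) forces b = 1.
Unit clause (e) forces e = 1.
Unit clause (a) forces a = 1.
Every clause now holds.
A satisfying assignment: a=1, b=1, c=1, d=0, e=1, f=1.

Yes, satisfiable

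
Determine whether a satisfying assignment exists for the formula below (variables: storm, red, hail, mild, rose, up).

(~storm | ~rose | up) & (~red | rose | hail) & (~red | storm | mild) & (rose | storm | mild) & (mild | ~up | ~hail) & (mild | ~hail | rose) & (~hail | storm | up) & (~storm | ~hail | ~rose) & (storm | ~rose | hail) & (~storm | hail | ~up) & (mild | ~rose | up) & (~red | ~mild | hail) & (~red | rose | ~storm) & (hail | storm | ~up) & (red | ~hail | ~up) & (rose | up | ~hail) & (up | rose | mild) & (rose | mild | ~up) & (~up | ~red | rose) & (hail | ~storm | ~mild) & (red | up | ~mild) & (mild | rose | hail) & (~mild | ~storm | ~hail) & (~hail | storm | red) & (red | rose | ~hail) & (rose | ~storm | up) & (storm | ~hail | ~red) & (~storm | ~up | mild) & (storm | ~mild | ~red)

No

Branch on storm: set storm = 0.
Branch on red: set red = 0.
From the singleton clause (~hail), hail = 0.
From the singleton clause (~rose), rose = 0.
From the singleton clause (mild), mild = 1.
From the singleton clause (~up), up = 0.
But (up) is also a unit clause — contradiction.
So red must be the other value — set red = 1.
From the singleton clause (mild), mild = 1.
But (~mild) is also a unit clause — contradiction.
Both values of red lead to a conflict.
So storm must be the other value — set storm = 1.
Branch on rose: set rose = 0.
From the singleton clause (~red), red = 0.
From the singleton clause (~hail), hail = 0.
From the singleton clause (~up), up = 0.
But (up) is also a unit clause — contradiction.
So rose must be the other value — set rose = 1.
From the singleton clause (up), up = 1.
From the singleton clause (~hail), hail = 0.
But (hail) is also a unit clause — contradiction.
Both values of rose lead to a conflict.
Both values of storm lead to a conflict.
No assignment satisfies every clause.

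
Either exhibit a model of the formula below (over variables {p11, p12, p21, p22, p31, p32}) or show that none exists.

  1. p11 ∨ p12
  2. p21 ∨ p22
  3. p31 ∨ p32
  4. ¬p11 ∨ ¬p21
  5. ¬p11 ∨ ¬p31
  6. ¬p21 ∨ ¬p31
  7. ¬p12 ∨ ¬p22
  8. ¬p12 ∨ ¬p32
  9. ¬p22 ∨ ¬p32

UNSATISFIABLE

Try p11 = True.
The clause (¬p21) is unit, so p21 = False.
The clause (p22) is unit, so p22 = True.
The clause (¬p31) is unit, so p31 = False.
The clause (p32) is unit, so p32 = True.
But (¬p32) is also a unit clause — contradiction.
Backtrack on p11: now try p11 = False.
The clause (p12) is unit, so p12 = True.
The clause (¬p22) is unit, so p22 = False.
The clause (p21) is unit, so p21 = True.
The clause (¬p31) is unit, so p31 = False.
The clause (p32) is unit, so p32 = True.
But (¬p32) is also a unit clause — contradiction.
Both values of p11 lead to a conflict.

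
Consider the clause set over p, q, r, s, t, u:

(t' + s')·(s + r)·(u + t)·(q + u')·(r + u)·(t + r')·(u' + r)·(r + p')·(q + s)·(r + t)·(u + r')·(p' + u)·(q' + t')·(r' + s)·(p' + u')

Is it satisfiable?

No, unsatisfiable

Try t = 0.
(u) alone gives u = 1.
(q) alone gives q = 1.
(r') alone gives r = 0.
Now (r) is unsatisfied and unit — conflict.
That branch fails; take t = 1 instead.
(s') alone gives s = 0.
(r) alone gives r = 1.
Now (r') is unsatisfied and unit — conflict.
Either choice for t ends in contradiction.
No assignment satisfies every clause.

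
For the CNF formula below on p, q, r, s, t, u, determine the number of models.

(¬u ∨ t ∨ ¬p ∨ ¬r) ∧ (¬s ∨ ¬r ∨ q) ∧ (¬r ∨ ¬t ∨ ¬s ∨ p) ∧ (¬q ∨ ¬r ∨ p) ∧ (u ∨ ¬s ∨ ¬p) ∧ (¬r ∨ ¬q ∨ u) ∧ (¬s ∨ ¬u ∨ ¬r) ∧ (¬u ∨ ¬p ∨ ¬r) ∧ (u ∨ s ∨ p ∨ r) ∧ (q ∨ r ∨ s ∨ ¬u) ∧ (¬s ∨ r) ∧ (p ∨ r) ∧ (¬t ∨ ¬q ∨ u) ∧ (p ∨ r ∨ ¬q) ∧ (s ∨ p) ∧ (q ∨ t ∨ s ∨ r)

There are 2^6 = 64 truth assignments over (p, q, r, s, t, u).
Split on s. With s = True, the clauses containing s are satisfied and ¬s drops from the rest; 0 of the 2^5 = 32 assignments to the other variables satisfy what remains.
With s = False, by the same count on the reduced clause set, 6 assignments work.
(One model: p=T, q=F, r=F, s=F, t=T, u=F.)
Total: 0 + 6 = 6.

6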